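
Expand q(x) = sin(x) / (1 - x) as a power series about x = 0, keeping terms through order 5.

Use 1/(1 - r) = Σ r^k on the denominator, then take the Cauchy product.
[x^0] = 0;  [x^1] = 1;  [x^2] = 1;  [x^3] = 5/6;  [x^4] = 5/6;  [x^5] = 101/120.

101*x^5/120 + 5*x^4/6 + 5*x^3/6 + x^2 + x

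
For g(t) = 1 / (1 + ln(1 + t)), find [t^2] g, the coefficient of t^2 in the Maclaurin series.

3/2

Use the geometric series for the reciprocal, then substitute.
g(0) = 1
g′(0) = -1
g′′(0) = 3
So c_2 = g′′(0)/2! = 3/2.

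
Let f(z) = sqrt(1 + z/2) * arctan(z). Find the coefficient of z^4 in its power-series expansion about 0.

Expand each factor separately, then convolve coefficients.
f(0) = 0
f′(0) = 1
f′′(0) = 1/2
f′′′(0) = -35/16
f^(4)(0) = -29/16
So c_4 = f^(4)(0)/4! = -29/384.

-29/384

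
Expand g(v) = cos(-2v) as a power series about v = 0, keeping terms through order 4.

2*v^4/3 - 2*v^2 + 1

Compute the successive derivatives at the expansion point and divide by k!.
[v^0] = 1;  [v^1] = 0;  [v^2] = -2;  [v^3] = 0;  [v^4] = 2/3.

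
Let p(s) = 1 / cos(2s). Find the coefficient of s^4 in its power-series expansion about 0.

Divide the numerator series by the denominator series (power-series long division).
p(0) = 1
p′(0) = 0
p′′(0) = 4
p′′′(0) = 0
p^(4)(0) = 80
So c_4 = p^(4)(0)/4! = 10/3.

10/3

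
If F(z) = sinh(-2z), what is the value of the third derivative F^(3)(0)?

-8

The coefficient of z^3 in the expansion is -4/3, so F′′′(0) = 3! * (-4/3) = -8.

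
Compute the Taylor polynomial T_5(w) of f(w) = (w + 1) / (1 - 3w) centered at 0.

324*w^5 + 108*w^4 + 36*w^3 + 12*w^2 + 4*w + 1

Shift and add copies of the series according to the polynomial's terms.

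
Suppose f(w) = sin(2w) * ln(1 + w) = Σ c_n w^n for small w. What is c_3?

Write out both Maclaurin series and multiply, keeping only the needed powers.
f(0) = 0
f′(0) = 0
f′′(0) = 4
f′′′(0) = -6

-1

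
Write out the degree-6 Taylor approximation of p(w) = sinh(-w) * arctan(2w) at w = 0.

Write out both Maclaurin series and multiply, keeping only the needed powers.
[w^0] = 0;  [w^1] = 0;  [w^2] = -2;  [w^3] = 0;  [w^4] = 7/3;  [w^5] = 0;  [w^6] = -215/36.

-215*w^6/36 + 7*w^4/3 - 2*w^2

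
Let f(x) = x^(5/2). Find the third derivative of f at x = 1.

15/8

Differentiate repeatedly and evaluate at the center.
The coefficient of (x - 1)^3 in the expansion is 5/16, so f′′′(1) = 3! * (5/16) = 15/8.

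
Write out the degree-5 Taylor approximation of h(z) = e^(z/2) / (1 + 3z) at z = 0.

-789869*z^5/3840 + 26329*z^4/384 - 1097*z^3/48 + 61*z^2/8 - 5*z/2 + 1

Multiply the two series term by term and collect like powers.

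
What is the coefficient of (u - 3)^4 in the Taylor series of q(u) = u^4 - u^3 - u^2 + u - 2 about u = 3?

q(3) = 46
q′(3) = 76
q′′(3) = 88
q′′′(3) = 66
q^(4)(3) = 24
Dividing each by k! gives the coefficients c_0, ..., c_4.

1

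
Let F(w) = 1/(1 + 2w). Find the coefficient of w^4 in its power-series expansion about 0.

[w^0] = 1;  [w^1] = -2;  [w^2] = 4;  [w^3] = -8;  [w^4] = 16.

16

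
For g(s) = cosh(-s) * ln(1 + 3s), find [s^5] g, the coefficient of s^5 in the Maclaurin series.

Expand each factor separately, then convolve coefficients.
[s^0] = 0;  [s^1] = 3;  [s^2] = -9/2;  [s^3] = 21/2;  [s^4] = -45/2;  [s^5] = 2129/40.

2129/40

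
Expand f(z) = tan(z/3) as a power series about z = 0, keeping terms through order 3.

z^3/81 + z/3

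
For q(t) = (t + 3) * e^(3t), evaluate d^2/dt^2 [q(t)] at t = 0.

33

Distribute the polynomial across the series and collect like powers.
From the series, [t^2] q = 33/2; multiply by 2! = 2 to get 33.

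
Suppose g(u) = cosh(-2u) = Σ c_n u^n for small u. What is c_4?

2/3

g(0) = 1
g′(0) = 0
g′′(0) = 4
g′′′(0) = 0
g^(4)(0) = 16
Dividing each by k! gives the coefficients c_0, ..., c_4.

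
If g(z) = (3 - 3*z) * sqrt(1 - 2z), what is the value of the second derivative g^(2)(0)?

Shift and add copies of the series according to the polynomial's terms.
From the series, [z^2] g = 3/2; multiply by 2! = 2 to get 3.

3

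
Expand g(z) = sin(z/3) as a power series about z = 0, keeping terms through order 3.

-z^3/162 + z/3

Differentiate repeatedly and evaluate at the center.
g(0) = 0
g′(0) = 1/3
g′′(0) = 0
g′′′(0) = -1/27
Then c_k = g^(k)(0)/k! gives each Taylor coefficient.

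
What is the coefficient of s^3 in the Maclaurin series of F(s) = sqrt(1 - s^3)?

F(0) = 1
F′(0) = 0
F′′(0) = 0
F′′′(0) = -3
Dividing each by k! gives the coefficients c_0, ..., c_3.

-1/2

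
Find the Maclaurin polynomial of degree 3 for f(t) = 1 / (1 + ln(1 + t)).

Write 1/(1+u) = 1 - u + u^2 - u^3 + ... and substitute the series for u.
f(0) = 1
f′(0) = -1
f′′(0) = 3
f′′′(0) = -14
Dividing each by k! gives the coefficients c_0, ..., c_3.

-7*t^3/3 + 3*t^2/2 - t + 1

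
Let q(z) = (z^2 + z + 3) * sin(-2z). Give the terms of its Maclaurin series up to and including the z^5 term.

8*z^5/15 + 4*z^4/3 + 2*z^3 - 2*z^2 - 6*z

Multiply each power in the prefactor through the base expansion.
[z^0] = 0;  [z^1] = -6;  [z^2] = -2;  [z^3] = 2;  [z^4] = 4/3;  [z^5] = 8/15.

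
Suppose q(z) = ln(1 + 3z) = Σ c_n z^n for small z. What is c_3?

9

Compute the successive derivatives at the expansion point and divide by k!.
[z^0] = 0;  [z^1] = 3;  [z^2] = -9/2;  [z^3] = 9.
So c_3 = q′′′(0)/3! = 9.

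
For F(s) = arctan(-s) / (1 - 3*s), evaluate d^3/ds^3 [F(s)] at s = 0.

-52

Multiply the numerator's expansion by the denominator's geometric series.
From the series, [s^3] F = -26/3; multiply by 3! = 6 to get -52.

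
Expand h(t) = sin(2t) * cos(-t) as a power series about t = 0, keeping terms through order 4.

Take the Cauchy product of the two expansions.
h(0) = 0
h′(0) = 2
h′′(0) = 0
h′′′(0) = -14
h^(4)(0) = 0
Then c_k = h^(k)(0)/k! gives each Taylor coefficient.

-7*t^3/3 + 2*t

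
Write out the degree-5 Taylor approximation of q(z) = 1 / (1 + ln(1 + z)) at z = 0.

Expand as Σ (-1)^k u^k with u equal to the inner function's series.
q(0) = 1
q′(0) = -1
q′′(0) = 3
q′′′(0) = -14
q^(4)(0) = 88
q^(5)(0) = -694
Dividing each by k! gives the coefficients c_0, ..., c_5.

-347*z^5/60 + 11*z^4/3 - 7*z^3/3 + 3*z^2/2 - z + 1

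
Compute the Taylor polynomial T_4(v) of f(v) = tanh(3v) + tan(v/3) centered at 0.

-728*v^3/81 + 10*v/3

Combine the two series term by term.
[v^0] = 0;  [v^1] = 10/3;  [v^2] = 0;  [v^3] = -728/81;  [v^4] = 0.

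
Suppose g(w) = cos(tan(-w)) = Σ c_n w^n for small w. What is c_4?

Compose series: expand the inner function first, then feed it into the outer expansion.
g(0) = 1
g′(0) = 0
g′′(0) = -1
g′′′(0) = 0
g^(4)(0) = -7
So c_4 = g^(4)(0)/4! = -7/24.

-7/24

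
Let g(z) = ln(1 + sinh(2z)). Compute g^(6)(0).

-16384

Substitute the inner expansion into the outer series and collect powers.
The coefficient of z^6 in the expansion is -1024/45, so g^(6)(0) = 6! * (-1024/45) = -16384.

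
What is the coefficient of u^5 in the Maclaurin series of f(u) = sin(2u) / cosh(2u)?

48/5

Divide the numerator series by the denominator series (power-series long division).
[u^0] = 0;  [u^1] = 2;  [u^2] = 0;  [u^3] = -16/3;  [u^4] = 0;  [u^5] = 48/5.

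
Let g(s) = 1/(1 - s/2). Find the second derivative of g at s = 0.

1/2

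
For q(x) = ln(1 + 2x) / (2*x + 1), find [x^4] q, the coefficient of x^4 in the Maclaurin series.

-100/3

Multiply the numerator's expansion by the denominator's geometric series.
[x^0] = 0;  [x^1] = 2;  [x^2] = -6;  [x^3] = 44/3;  [x^4] = -100/3.
So c_4 = q^(4)(0)/4! = -100/3.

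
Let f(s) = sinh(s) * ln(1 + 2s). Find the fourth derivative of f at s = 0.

Multiply the two series term by term and collect like powers.
The coefficient of s^4 in the expansion is 3, so f^(4)(0) = 4! * (3) = 72.

72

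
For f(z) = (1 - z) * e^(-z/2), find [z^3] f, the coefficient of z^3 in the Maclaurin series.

Shift and add copies of the series according to the polynomial's terms.

-7/48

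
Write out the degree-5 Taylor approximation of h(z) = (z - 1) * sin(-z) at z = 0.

Distribute the polynomial across the series and collect like powers.

z^5/120 + z^4/6 - z^3/6 - z^2 + z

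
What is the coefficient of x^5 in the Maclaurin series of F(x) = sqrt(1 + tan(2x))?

601/120

Compose series: expand the inner function first, then feed it into the outer expansion.
F(0) = 1
F′(0) = 1
F′′(0) = -1
F′′′(0) = 11
F^(4)(0) = -47
F^(5)(0) = 601
The Taylor polynomial is Σ F^(k)(0)/k! · x^k.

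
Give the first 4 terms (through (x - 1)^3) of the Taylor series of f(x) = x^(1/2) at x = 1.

(x - 1)^3/16 - (x - 1)^2/8 + (x - 1)/2 + 1

f(1) = 1
f′(1) = 1/2
f′′(1) = -1/4
f′′′(1) = 3/8
Then c_k = f^(k)(1)/k! gives each Taylor coefficient.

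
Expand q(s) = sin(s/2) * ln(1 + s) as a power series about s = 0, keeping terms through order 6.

Write out both Maclaurin series and multiply, keeping only the needed powers.
[s^0] = 0;  [s^1] = 0;  [s^2] = 1/2;  [s^3] = -1/4;  [s^4] = 7/48;  [s^5] = -11/96;  [s^6] = 215/2304.

215*s^6/2304 - 11*s^5/96 + 7*s^4/48 - s^3/4 + s^2/2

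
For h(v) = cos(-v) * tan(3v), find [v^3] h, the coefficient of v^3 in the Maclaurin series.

15/2

Write out both Maclaurin series and multiply, keeping only the needed powers.
So c_3 = h′′′(0)/3! = 15/2.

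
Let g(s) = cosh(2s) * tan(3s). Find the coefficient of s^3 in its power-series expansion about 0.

Multiply the two series term by term and collect like powers.
g(0) = 0
g′(0) = 3
g′′(0) = 0
g′′′(0) = 90

15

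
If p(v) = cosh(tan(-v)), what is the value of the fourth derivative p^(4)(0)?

Plug the Maclaurin series of the inner function into that of the outer and collect terms.
From the series, [v^4] p = 3/8; multiply by 4! = 24 to get 9.

9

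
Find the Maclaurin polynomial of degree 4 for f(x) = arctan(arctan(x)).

-2*x^3/3 + x

Compose series: expand the inner function first, then feed it into the outer expansion.
[x^0] = 0;  [x^1] = 1;  [x^2] = 0;  [x^3] = -2/3;  [x^4] = 0.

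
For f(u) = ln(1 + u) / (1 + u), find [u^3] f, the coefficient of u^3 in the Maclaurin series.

Expand each factor separately, then convolve coefficients.
f(0) = 0
f′(0) = 1
f′′(0) = -3
f′′′(0) = 11
So c_3 = f′′′(0)/3! = 11/6.

11/6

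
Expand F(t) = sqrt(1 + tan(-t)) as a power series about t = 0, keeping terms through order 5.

-601*t^5/3840 - 47*t^4/384 - 11*t^3/48 - t^2/8 - t/2 + 1

Substitute the inner expansion into the outer series and collect powers.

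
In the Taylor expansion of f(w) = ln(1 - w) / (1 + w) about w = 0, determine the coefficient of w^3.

Take the Cauchy product of the two expansions.
f(0) = 0
f′(0) = -1
f′′(0) = 1
f′′′(0) = -5

-5/6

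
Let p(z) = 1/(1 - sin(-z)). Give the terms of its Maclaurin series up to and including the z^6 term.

17*z^6/45 - 61*z^5/120 + 2*z^4/3 - 5*z^3/6 + z^2 - z + 1

Let u equal the inner series; expand the outer function in u and truncate.
p(0) = 1
p′(0) = -1
p′′(0) = 2
p′′′(0) = -5
p^(4)(0) = 16
p^(5)(0) = -61
p^(6)(0) = 272
Then c_k = p^(k)(0)/k! gives each Taylor coefficient.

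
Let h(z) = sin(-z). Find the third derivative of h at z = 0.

1

The coefficient of z^3 in the expansion is 1/6, so h′′′(0) = 3! * (1/6) = 1.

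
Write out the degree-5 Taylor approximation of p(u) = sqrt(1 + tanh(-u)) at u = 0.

Let u equal the inner series; expand the outer function in u and truncate.
p(0) = 1
p′(0) = -1/2
p′′(0) = -1/4
p′′′(0) = 5/8
p^(4)(0) = 17/16
p^(5)(0) = -121/32
Then c_k = p^(k)(0)/k! gives each Taylor coefficient.

-121*u^5/3840 + 17*u^4/384 + 5*u^3/48 - u^2/8 - u/2 + 1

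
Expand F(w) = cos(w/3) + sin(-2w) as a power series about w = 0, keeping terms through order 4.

Combine the two series term by term.
F(0) = 1
F′(0) = -2
F′′(0) = -1/9
F′′′(0) = 8
F^(4)(0) = 1/81
Then c_k = F^(k)(0)/k! gives each Taylor coefficient.

w^4/1944 + 4*w^3/3 - w^2/18 - 2*w + 1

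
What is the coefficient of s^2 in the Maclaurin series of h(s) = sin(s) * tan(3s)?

Take the Cauchy product of the two expansions.

3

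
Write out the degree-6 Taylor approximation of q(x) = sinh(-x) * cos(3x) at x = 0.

-79*x^5/30 + 13*x^3/3 - x

Multiply the two series term by term and collect like powers.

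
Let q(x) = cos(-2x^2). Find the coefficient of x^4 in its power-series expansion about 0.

-2

[x^0] = 1;  [x^1] = 0;  [x^2] = 0;  [x^3] = 0;  [x^4] = -2.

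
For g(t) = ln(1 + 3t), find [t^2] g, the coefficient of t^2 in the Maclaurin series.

-9/2

[t^0] = 0;  [t^1] = 3;  [t^2] = -9/2.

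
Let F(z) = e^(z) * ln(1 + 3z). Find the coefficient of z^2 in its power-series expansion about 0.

-3/2

Write out both Maclaurin series and multiply, keeping only the needed powers.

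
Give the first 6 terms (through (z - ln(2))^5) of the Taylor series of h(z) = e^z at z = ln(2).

h(ln(2)) = 2
h′(ln(2)) = 2
h′′(ln(2)) = 2
h′′′(ln(2)) = 2
h^(4)(ln(2)) = 2
h^(5)(ln(2)) = 2

(z - ln(2))^5/60 + (z - ln(2))^4/12 + (z - ln(2))^3/3 + (z - ln(2))^2 + 2*(z - ln(2)) + 2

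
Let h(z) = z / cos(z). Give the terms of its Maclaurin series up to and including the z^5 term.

Invert the denominator's series and multiply.
h(0) = 0
h′(0) = 1
h′′(0) = 0
h′′′(0) = 3
h^(4)(0) = 0
h^(5)(0) = 25

5*z^5/24 + z^3/2 + z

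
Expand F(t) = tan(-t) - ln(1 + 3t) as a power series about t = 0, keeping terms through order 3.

Combine the two series term by term.
[t^0] = 0;  [t^1] = -4;  [t^2] = 9/2;  [t^3] = -28/3.

-28*t^3/3 + 9*t^2/2 - 4*t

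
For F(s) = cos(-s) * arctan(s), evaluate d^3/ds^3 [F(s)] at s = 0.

-5

Expand each factor separately, then convolve coefficients.
From the series, [s^3] F = -5/6; multiply by 3! = 6 to get -5.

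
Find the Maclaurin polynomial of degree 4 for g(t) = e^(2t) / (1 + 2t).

Multiply the two series term by term and collect like powers.
g(0) = 1
g′(0) = 0
g′′(0) = 4
g′′′(0) = -16
g^(4)(0) = 144

6*t^4 - 8*t^3/3 + 2*t^2 + 1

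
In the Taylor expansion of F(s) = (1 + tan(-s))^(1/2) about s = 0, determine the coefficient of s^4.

Plug the Maclaurin series of the inner function into that of the outer and collect terms.
F(0) = 1
F′(0) = -1/2
F′′(0) = -1/4
F′′′(0) = -11/8
F^(4)(0) = -47/16
Dividing each by k! gives the coefficients c_0, ..., c_4.

-47/384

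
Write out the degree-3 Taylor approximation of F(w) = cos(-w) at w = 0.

[w^0] = 1;  [w^1] = 0;  [w^2] = -1/2;  [w^3] = 0.

1 - w^2/2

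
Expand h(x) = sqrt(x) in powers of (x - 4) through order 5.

Use the known series and substitute for the argument.
[(x - 4)^0] = 2;  [(x - 4)^1] = 1/4;  [(x - 4)^2] = -1/64;  [(x - 4)^3] = 1/512;  [(x - 4)^4] = -5/16384;  [(x - 4)^5] = 7/131072.

7*(x - 4)^5/131072 - 5*(x - 4)^4/16384 + (x - 4)^3/512 - (x - 4)^2/64 + (x - 4)/4 + 2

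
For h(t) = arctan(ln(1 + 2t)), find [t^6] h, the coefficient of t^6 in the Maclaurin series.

-8/3

Plug the Maclaurin series of the inner function into that of the outer and collect terms.
So c_6 = h^(6)(0)/6! = -8/3.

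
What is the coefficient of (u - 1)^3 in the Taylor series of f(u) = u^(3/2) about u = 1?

f(1) = 1
f′(1) = 3/2
f′′(1) = 3/4
f′′′(1) = -3/8
So c_3 = f′′′(1)/3! = -1/16.

-1/16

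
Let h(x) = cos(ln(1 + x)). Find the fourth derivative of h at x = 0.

-10

Compose series: expand the inner function first, then feed it into the outer expansion.
From the series, [x^4] h = -5/12; multiply by 4! = 24 to get -10.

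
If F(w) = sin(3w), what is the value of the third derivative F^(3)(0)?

The coefficient of w^3 in the expansion is -9/2, so F′′′(0) = 3! * (-9/2) = -27.

-27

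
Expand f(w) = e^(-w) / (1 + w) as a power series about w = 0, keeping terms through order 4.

Write out both Maclaurin series and multiply, keeping only the needed powers.
[w^0] = 1;  [w^1] = -2;  [w^2] = 5/2;  [w^3] = -8/3;  [w^4] = 65/24.

65*w^4/24 - 8*w^3/3 + 5*w^2/2 - 2*w + 1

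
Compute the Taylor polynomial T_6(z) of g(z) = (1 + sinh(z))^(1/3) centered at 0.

Substitute the inner expansion into the outer series and collect powers.
g(0) = 1
g′(0) = 1/3
g′′(0) = -2/9
g′′′(0) = 19/27
g^(4)(0) = -152/81
g^(5)(0) = 1861/243
g^(6)(0) = -29312/729

-1832*z^6/32805 + 1861*z^5/29160 - 19*z^4/243 + 19*z^3/162 - z^2/9 + z/3 + 1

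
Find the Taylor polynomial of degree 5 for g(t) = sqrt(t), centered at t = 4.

7*(t - 4)^5/131072 - 5*(t - 4)^4/16384 + (t - 4)^3/512 - (t - 4)^2/64 + (t - 4)/4 + 2

Apply the Taylor formula c_k = f^(k)(a)/k!.
g(4) = 2
g′(4) = 1/4
g′′(4) = -1/32
g′′′(4) = 3/256
g^(4)(4) = -15/2048
g^(5)(4) = 105/16384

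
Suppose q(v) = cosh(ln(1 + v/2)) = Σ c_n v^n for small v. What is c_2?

1/8

Plug the Maclaurin series of the inner function into that of the outer and collect terms.
q(0) = 1
q′(0) = 0
q′′(0) = 1/4
The Taylor polynomial is Σ q^(k)(0)/k! · v^k.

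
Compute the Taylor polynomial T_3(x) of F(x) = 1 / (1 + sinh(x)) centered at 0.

Use the geometric series for the reciprocal, then substitute.

-7*x^3/6 + x^2 - x + 1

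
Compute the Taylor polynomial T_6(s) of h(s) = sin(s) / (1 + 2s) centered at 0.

-1841*s^6/60 + 1841*s^5/120 - 23*s^4/3 + 23*s^3/6 - 2*s^2 + s

Write out both Maclaurin series and multiply, keeping only the needed powers.
h(0) = 0
h′(0) = 1
h′′(0) = -4
h′′′(0) = 23
h^(4)(0) = -184
h^(5)(0) = 1841
h^(6)(0) = -22092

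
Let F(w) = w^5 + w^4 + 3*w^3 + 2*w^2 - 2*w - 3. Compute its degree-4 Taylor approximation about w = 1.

6*(w - 1)^4 + 17*(w - 1)^3 + 27*(w - 1)^2 + 20*(w - 1) + 2

Apply the Taylor formula c_k = f^(k)(a)/k!.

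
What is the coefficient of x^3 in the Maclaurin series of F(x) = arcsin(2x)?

4/3

F(0) = 0
F′(0) = 2
F′′(0) = 0
F′′′(0) = 8
The Taylor polynomial is Σ F^(k)(0)/k! · x^k.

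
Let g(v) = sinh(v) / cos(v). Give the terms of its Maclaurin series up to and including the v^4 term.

2*v^3/3 + v

Write the quotient as an unknown series and match coefficients against numerator = denominator · series.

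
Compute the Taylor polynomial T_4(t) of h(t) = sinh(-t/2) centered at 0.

-t^3/48 - t/2

Compute the successive derivatives at the expansion point and divide by k!.
h(0) = 0
h′(0) = -1/2
h′′(0) = 0
h′′′(0) = -1/8
h^(4)(0) = 0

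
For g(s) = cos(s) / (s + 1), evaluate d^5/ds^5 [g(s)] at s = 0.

-65

Multiply the numerator's expansion by the denominator's geometric series.
The coefficient of s^5 in the expansion is -13/24, so g^(5)(0) = 5! * (-13/24) = -65.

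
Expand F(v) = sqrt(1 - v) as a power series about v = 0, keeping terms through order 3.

F(0) = 1
F′(0) = -1/2
F′′(0) = -1/4
F′′′(0) = -3/8
The Taylor polynomial is Σ F^(k)(0)/k! · v^k.

-v^3/16 - v^2/8 - v/2 + 1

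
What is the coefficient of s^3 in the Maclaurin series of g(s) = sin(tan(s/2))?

Plug the Maclaurin series of the inner function into that of the outer and collect terms.

1/48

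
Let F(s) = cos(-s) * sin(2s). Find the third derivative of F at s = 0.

Take the Cauchy product of the two expansions.
From the series, [s^3] F = -7/3; multiply by 3! = 6 to get -14.

-14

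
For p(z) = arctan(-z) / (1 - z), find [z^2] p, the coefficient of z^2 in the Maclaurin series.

-1

Multiply the two series term by term and collect like powers.
p(0) = 0
p′(0) = -1
p′′(0) = -2
So c_2 = p′′(0)/2! = -1.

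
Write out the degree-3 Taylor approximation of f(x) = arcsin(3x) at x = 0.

9*x^3/2 + 3*x

[x^0] = 0;  [x^1] = 3;  [x^2] = 0;  [x^3] = 9/2.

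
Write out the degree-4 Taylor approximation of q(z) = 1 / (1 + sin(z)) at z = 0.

Write 1/(1+u) = 1 - u + u^2 - u^3 + ... and substitute the series for u.

2*z^4/3 - 5*z^3/6 + z^2 - z + 1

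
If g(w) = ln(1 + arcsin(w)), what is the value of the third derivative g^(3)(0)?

Let u equal the inner series; expand the outer function in u and truncate.
From the series, [w^3] g = 1/2; multiply by 3! = 6 to get 3.

3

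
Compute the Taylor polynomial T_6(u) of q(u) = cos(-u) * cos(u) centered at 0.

Multiply the two series term by term and collect like powers.
q(0) = 1
q′(0) = 0
q′′(0) = -2
q′′′(0) = 0
q^(4)(0) = 8
q^(5)(0) = 0
q^(6)(0) = -32

-2*u^6/45 + u^4/3 - u^2 + 1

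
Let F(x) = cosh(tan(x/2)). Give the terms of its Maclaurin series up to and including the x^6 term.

59*x^6/15360 + 3*x^4/128 + x^2/8 + 1

Substitute the inner expansion into the outer series and collect powers.
F(0) = 1
F′(0) = 0
F′′(0) = 1/4
F′′′(0) = 0
F^(4)(0) = 9/16
F^(5)(0) = 0
F^(6)(0) = 177/64
The Taylor polynomial is Σ F^(k)(0)/k! · x^k.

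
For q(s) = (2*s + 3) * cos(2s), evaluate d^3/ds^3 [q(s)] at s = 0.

Distribute the polynomial across the series and collect like powers.
The coefficient of s^3 in the expansion is -4, so q′′′(0) = 3! * (-4) = -24.

-24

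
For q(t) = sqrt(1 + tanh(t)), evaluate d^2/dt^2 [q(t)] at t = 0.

Substitute the inner expansion into the outer series and collect powers.
From the series, [t^2] q = -1/8; multiply by 2! = 2 to get -1/4.

-1/4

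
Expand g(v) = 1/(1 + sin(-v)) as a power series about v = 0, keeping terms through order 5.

61*v^5/120 + 2*v^4/3 + 5*v^3/6 + v^2 + v + 1

Let u equal the inner series; expand the outer function in u and truncate.
g(0) = 1
g′(0) = 1
g′′(0) = 2
g′′′(0) = 5
g^(4)(0) = 16
g^(5)(0) = 61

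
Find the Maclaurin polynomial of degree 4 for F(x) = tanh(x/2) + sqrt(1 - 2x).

Combine the two series term by term.
[x^0] = 1;  [x^1] = -1/2;  [x^2] = -1/2;  [x^3] = -13/24;  [x^4] = -5/8.

-5*x^4/8 - 13*x^3/24 - x^2/2 - x/2 + 1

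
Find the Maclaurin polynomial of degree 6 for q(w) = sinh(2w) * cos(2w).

-16*w^5/15 - 8*w^3/3 + 2*w

Expand each factor separately, then convolve coefficients.
q(0) = 0
q′(0) = 2
q′′(0) = 0
q′′′(0) = -16
q^(4)(0) = 0
q^(5)(0) = -128
q^(6)(0) = 0
Then c_k = q^(k)(0)/k! gives each Taylor coefficient.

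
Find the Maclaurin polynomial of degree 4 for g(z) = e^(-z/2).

z^4/384 - z^3/48 + z^2/8 - z/2 + 1

g(0) = 1
g′(0) = -1/2
g′′(0) = 1/4
g′′′(0) = -1/8
g^(4)(0) = 1/16
Then c_k = g^(k)(0)/k! gives each Taylor coefficient.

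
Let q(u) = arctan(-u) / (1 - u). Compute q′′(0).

-2

Use 1/(1 - r) = Σ r^k on the denominator, then take the Cauchy product.
The coefficient of u^2 in the expansion is -1, so q′′(0) = 2! * (-1) = -2.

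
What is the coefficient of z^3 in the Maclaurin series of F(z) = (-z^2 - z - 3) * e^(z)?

-2

Shift and add copies of the series according to the polynomial's terms.
F(0) = -3
F′(0) = -4
F′′(0) = -7
F′′′(0) = -12
Dividing each by k! gives the coefficients c_0, ..., c_3.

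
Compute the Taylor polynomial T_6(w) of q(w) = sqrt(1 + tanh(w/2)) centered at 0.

Compose series: expand the inner function first, then feed it into the outer expansion.
q(0) = 1
q′(0) = 1/4
q′′(0) = -1/16
q′′′(0) = -5/64
q^(4)(0) = 17/256
q^(5)(0) = 121/1024
q^(6)(0) = -721/4096

-721*w^6/2949120 + 121*w^5/122880 + 17*w^4/6144 - 5*w^3/384 - w^2/32 + w/4 + 1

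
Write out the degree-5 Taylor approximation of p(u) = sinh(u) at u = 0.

u^5/120 + u^3/6 + u

Apply the Taylor formula c_k = f^(k)(a)/k!.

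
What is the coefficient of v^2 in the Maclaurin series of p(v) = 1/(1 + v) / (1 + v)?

3

Write out both Maclaurin series and multiply, keeping only the needed powers.
So c_2 = p′′(0)/2! = 3.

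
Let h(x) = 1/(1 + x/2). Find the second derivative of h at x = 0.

1/2

Differentiate repeatedly and evaluate at the center.
The coefficient of x^2 in the expansion is 1/4, so h′′(0) = 2! * (1/4) = 1/2.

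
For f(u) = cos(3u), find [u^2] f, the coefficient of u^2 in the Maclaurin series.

f(0) = 1
f′(0) = 0
f′′(0) = -9
The Taylor polynomial is Σ f^(k)(0)/k! · u^k.

-9/2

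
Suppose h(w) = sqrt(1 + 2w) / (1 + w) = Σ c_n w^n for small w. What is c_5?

Take the Cauchy product of the two expansions.
[w^0] = 1;  [w^1] = 0;  [w^2] = -1/2;  [w^3] = 1;  [w^4] = -13/8;  [w^5] = 5/2.

5/2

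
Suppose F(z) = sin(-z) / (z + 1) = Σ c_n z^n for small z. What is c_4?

Multiply the numerator's expansion by the denominator's geometric series.

5/6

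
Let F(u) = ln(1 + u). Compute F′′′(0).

Apply the Taylor formula c_k = f^(k)(a)/k!.
The coefficient of u^3 in the expansion is 1/3, so F′′′(0) = 3! * (1/3) = 2.

2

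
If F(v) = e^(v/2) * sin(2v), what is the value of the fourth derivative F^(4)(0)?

Take the Cauchy product of the two expansions.
The coefficient of v^4 in the expansion is -5/8, so F^(4)(0) = 4! * (-5/8) = -15.

-15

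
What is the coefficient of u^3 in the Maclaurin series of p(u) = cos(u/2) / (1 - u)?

Take the Cauchy product of the two expansions.
[u^0] = 1;  [u^1] = 1;  [u^2] = 7/8;  [u^3] = 7/8.
So c_3 = p′′′(0)/3! = 7/8.

7/8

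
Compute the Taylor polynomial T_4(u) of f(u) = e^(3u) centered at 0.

27*u^4/8 + 9*u^3/2 + 9*u^2/2 + 3*u + 1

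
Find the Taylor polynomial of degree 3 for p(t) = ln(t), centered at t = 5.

(t - 5)^3/375 - (t - 5)^2/50 + (t - 5)/5 + ln(5)

Use the known series and substitute for the argument.
p(5) = ln(5)
p′(5) = 1/5
p′′(5) = -1/25
p′′′(5) = 2/125
Dividing each by k! gives the coefficients c_0, ..., c_3.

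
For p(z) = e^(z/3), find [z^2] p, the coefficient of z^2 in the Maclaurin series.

p(0) = 1
p′(0) = 1/3
p′′(0) = 1/9

1/18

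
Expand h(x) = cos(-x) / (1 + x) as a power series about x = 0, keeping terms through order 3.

-x^3/2 + x^2/2 - x + 1

Multiply the two series term by term and collect like powers.
[x^0] = 1;  [x^1] = -1;  [x^2] = 1/2;  [x^3] = -1/2.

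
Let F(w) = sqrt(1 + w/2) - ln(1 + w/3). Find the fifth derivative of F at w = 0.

313/82944

Combine the two series term by term.
The coefficient of w^5 in the expansion is 313/9953280, so F^(5)(0) = 5! * (313/9953280) = 313/82944.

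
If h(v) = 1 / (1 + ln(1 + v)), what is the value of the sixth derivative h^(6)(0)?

6578

Write 1/(1+u) = 1 - u + u^2 - u^3 + ... and substitute the series for u.
From the series, [v^6] h = 3289/360; multiply by 6! = 720 to get 6578.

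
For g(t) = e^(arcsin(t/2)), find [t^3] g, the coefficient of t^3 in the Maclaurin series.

1/24

Substitute the inner expansion into the outer series and collect powers.
[t^0] = 1;  [t^1] = 1/2;  [t^2] = 1/8;  [t^3] = 1/24.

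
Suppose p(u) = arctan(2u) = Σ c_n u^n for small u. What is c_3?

[u^0] = 0;  [u^1] = 2;  [u^2] = 0;  [u^3] = -8/3.
So c_3 = p′′′(0)/3! = -8/3.

-8/3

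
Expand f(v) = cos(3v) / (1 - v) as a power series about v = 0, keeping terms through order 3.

-7*v^3/2 - 7*v^2/2 + v + 1

Expand each factor separately, then convolve coefficients.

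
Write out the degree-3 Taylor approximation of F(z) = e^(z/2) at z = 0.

z^3/48 + z^2/8 + z/2 + 1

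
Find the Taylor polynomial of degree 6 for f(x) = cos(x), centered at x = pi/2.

-(x - pi/2)^5/120 + (x - pi/2)^3/6 - (x - pi/2)

f(pi/2) = 0
f′(pi/2) = -1
f′′(pi/2) = 0
f′′′(pi/2) = 1
f^(4)(pi/2) = 0
f^(5)(pi/2) = -1
f^(6)(pi/2) = 0
Then c_k = f^(k)(pi/2)/k! gives each Taylor coefficient.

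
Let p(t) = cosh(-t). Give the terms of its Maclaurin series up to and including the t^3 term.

t^2/2 + 1

Apply the Taylor formula c_k = f^(k)(a)/k!.
[t^0] = 1;  [t^1] = 0;  [t^2] = 1/2;  [t^3] = 0.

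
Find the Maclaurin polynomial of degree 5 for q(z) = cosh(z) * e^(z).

Write out both Maclaurin series and multiply, keeping only the needed powers.

2*z^5/15 + z^4/3 + 2*z^3/3 + z^2 + z + 1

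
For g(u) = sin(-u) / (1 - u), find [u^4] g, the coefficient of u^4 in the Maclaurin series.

-5/6

Take the Cauchy product of the two expansions.
g(0) = 0
g′(0) = -1
g′′(0) = -2
g′′′(0) = -5
g^(4)(0) = -20
Dividing each by k! gives the coefficients c_0, ..., c_4.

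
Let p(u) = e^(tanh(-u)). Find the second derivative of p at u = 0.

1

Substitute the inner expansion into the outer series and collect powers.
From the series, [u^2] p = 1/2; multiply by 2! = 2 to get 1.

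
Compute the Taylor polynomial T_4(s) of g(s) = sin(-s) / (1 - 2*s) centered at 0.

-23*s^4/3 - 23*s^3/6 - 2*s^2 - s

Use 1/(1 - r) = Σ r^k on the denominator, then take the Cauchy product.
g(0) = 0
g′(0) = -1
g′′(0) = -4
g′′′(0) = -23
g^(4)(0) = -184
Dividing each by k! gives the coefficients c_0, ..., c_4.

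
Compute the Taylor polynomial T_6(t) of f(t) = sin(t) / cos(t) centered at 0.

2*t^5/15 + t^3/3 + t

Divide the numerator series by the denominator series (power-series long division).
f(0) = 0
f′(0) = 1
f′′(0) = 0
f′′′(0) = 2
f^(4)(0) = 0
f^(5)(0) = 16
f^(6)(0) = 0
The Taylor polynomial is Σ f^(k)(0)/k! · t^k.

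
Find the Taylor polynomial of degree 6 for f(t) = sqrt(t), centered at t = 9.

f(9) = 3
f′(9) = 1/6
f′′(9) = -1/108
f′′′(9) = 1/648
f^(4)(9) = -5/11664
f^(5)(9) = 35/209952
f^(6)(9) = -35/419904

-7*(t - 9)^6/60466176 + 7*(t - 9)^5/5038848 - 5*(t - 9)^4/279936 + (t - 9)^3/3888 - (t - 9)^2/216 + (t - 9)/6 + 3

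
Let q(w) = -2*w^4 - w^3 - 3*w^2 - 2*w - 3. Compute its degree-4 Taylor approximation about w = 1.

-2*(w - 1)^4 - 9*(w - 1)^3 - 18*(w - 1)^2 - 19*(w - 1) - 11

q(1) = -11
q′(1) = -19
q′′(1) = -36
q′′′(1) = -54
q^(4)(1) = -48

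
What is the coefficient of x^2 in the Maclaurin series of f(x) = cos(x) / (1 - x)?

1/2

Take the Cauchy product of the two expansions.
[x^0] = 1;  [x^1] = 1;  [x^2] = 1/2.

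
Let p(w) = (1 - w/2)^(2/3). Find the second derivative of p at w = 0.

-1/18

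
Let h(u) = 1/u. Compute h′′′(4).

-3/128

Differentiate repeatedly and evaluate at the center.
From the series, [(u - 4)^3] h = -1/256; multiply by 3! = 6 to get -3/128.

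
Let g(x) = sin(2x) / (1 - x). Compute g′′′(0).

Multiply the two series term by term and collect like powers.
From the series, [x^3] g = 2/3; multiply by 3! = 6 to get 4.

4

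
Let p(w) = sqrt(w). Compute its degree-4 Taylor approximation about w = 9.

Differentiate repeatedly and evaluate at the center.
[(w - 9)^0] = 3;  [(w - 9)^1] = 1/6;  [(w - 9)^2] = -1/216;  [(w - 9)^3] = 1/3888;  [(w - 9)^4] = -5/279936.

-5*(w - 9)^4/279936 + (w - 9)^3/3888 - (w - 9)^2/216 + (w - 9)/6 + 3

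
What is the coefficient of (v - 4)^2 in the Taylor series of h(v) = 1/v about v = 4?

h(4) = 1/4
h′(4) = -1/16
h′′(4) = 1/32
So c_2 = h′′(4)/2! = 1/64.

1/64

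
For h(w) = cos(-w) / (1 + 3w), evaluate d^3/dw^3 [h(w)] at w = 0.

-153

Take the Cauchy product of the two expansions.
The coefficient of w^3 in the expansion is -51/2, so h′′′(0) = 3! * (-51/2) = -153.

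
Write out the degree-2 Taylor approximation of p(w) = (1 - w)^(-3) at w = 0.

6*w^2 + 3*w + 1

Use the known series and substitute for the argument.
p(0) = 1
p′(0) = 3
p′′(0) = 12
Dividing each by k! gives the coefficients c_0, ..., c_2.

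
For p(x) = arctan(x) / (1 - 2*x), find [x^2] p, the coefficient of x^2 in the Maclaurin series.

Multiply the numerator's expansion by the denominator's geometric series.
[x^0] = 0;  [x^1] = 1;  [x^2] = 2.
So c_2 = p′′(0)/2! = 2.

2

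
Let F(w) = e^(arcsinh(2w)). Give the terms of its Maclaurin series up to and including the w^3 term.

Compose series: expand the inner function first, then feed it into the outer expansion.
[w^0] = 1;  [w^1] = 2;  [w^2] = 2;  [w^3] = 0.

2*w^2 + 2*w + 1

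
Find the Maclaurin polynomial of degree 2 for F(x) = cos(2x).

[x^0] = 1;  [x^1] = 0;  [x^2] = -2.

1 - 2*x^2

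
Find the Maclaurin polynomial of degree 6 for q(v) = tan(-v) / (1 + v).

Multiply the two series term by term and collect like powers.
[v^0] = 0;  [v^1] = -1;  [v^2] = 1;  [v^3] = -4/3;  [v^4] = 4/3;  [v^5] = -22/15;  [v^6] = 22/15.

22*v^6/15 - 22*v^5/15 + 4*v^4/3 - 4*v^3/3 + v^2 - v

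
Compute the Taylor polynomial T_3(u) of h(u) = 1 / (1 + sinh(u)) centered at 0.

-7*u^3/6 + u^2 - u + 1

Write 1/(1+u) = 1 - u + u^2 - u^3 + ... and substitute the series for u.
[u^0] = 1;  [u^1] = -1;  [u^2] = 1;  [u^3] = -7/6.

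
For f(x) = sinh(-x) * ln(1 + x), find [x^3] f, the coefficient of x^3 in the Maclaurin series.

1/2

Multiply the two series term by term and collect like powers.
[x^0] = 0;  [x^1] = 0;  [x^2] = -1;  [x^3] = 1/2.
So c_3 = f′′′(0)/3! = 1/2.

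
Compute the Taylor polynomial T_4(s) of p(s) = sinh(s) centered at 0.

s^3/6 + s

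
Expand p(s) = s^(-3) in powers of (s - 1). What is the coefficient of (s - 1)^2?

Apply the Taylor formula c_k = f^(k)(a)/k!.

6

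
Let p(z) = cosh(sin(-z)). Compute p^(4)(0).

-3

Compose series: expand the inner function first, then feed it into the outer expansion.
The coefficient of z^4 in the expansion is -1/8, so p^(4)(0) = 4! * (-1/8) = -3.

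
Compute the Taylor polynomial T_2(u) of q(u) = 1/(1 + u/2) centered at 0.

u^2/4 - u/2 + 1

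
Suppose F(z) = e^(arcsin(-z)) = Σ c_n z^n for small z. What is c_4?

5/24

Let u equal the inner series; expand the outer function in u and truncate.
[z^0] = 1;  [z^1] = -1;  [z^2] = 1/2;  [z^3] = -1/3;  [z^4] = 5/24.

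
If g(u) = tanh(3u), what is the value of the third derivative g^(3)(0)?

From the series, [u^3] g = -9; multiply by 3! = 6 to get -54.

-54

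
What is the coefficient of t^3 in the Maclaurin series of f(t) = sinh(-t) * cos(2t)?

11/6

Multiply the two series term by term and collect like powers.
f(0) = 0
f′(0) = -1
f′′(0) = 0
f′′′(0) = 11
The Taylor polynomial is Σ f^(k)(0)/k! · t^k.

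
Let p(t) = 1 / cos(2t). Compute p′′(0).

Divide the numerator series by the denominator series (power-series long division).
The coefficient of t^2 in the expansion is 2, so p′′(0) = 2! * (2) = 4.

4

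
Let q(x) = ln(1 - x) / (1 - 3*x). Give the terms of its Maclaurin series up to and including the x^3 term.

-65*x^3/6 - 7*x^2/2 - x

Multiply the numerator's expansion by the denominator's geometric series.
[x^0] = 0;  [x^1] = -1;  [x^2] = -7/2;  [x^3] = -65/6.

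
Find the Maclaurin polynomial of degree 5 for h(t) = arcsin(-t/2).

[t^0] = 0;  [t^1] = -1/2;  [t^2] = 0;  [t^3] = -1/48;  [t^4] = 0;  [t^5] = -3/1280.

-3*t^5/1280 - t^3/48 - t/2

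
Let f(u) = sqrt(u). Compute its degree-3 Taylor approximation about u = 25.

(u - 25)^3/50000 - (u - 25)^2/1000 + (u - 25)/10 + 5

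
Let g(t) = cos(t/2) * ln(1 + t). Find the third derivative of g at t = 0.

5/4

Multiply the two series term by term and collect like powers.
The coefficient of t^3 in the expansion is 5/24, so g′′′(0) = 3! * (5/24) = 5/4.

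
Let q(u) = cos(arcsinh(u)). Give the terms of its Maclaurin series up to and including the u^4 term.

5*u^4/24 - u^2/2 + 1

Let u equal the inner series; expand the outer function in u and truncate.
[u^0] = 1;  [u^1] = 0;  [u^2] = -1/2;  [u^3] = 0;  [u^4] = 5/24.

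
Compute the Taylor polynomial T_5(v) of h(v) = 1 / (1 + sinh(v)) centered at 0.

Use the geometric series for the reciprocal, then substitute.

-181*v^5/120 + 4*v^4/3 - 7*v^3/6 + v^2 - v + 1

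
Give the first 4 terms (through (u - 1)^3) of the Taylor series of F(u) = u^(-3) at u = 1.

-10*(u - 1)^3 + 6*(u - 1)^2 - 3*(u - 1) + 1

F(1) = 1
F′(1) = -3
F′′(1) = 12
F′′′(1) = -60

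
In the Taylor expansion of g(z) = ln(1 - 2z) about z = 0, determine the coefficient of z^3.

-8/3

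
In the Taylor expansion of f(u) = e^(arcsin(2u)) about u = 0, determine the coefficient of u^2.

2

Compose series: expand the inner function first, then feed it into the outer expansion.
f(0) = 1
f′(0) = 2
f′′(0) = 4
So c_2 = f′′(0)/2! = 2.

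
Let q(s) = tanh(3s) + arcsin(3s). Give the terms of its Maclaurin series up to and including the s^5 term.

Expand each term separately and add.

405*s^5/8 - 9*s^3/2 + 6*s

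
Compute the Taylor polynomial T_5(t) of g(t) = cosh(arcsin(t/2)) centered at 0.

5*t^4/384 + t^2/8 + 1

Let u equal the inner series; expand the outer function in u and truncate.
g(0) = 1
g′(0) = 0
g′′(0) = 1/4
g′′′(0) = 0
g^(4)(0) = 5/16
g^(5)(0) = 0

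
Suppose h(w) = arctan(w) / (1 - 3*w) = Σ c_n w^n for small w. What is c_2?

3

Expand 1/(denominator) as a geometric series and multiply by the numerator's series.
[w^0] = 0;  [w^1] = 1;  [w^2] = 3.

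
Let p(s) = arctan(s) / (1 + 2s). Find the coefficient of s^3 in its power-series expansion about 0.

11/3

Write out both Maclaurin series and multiply, keeping only the needed powers.
p(0) = 0
p′(0) = 1
p′′(0) = -4
p′′′(0) = 22
Then c_k = p^(k)(0)/k! gives each Taylor coefficient.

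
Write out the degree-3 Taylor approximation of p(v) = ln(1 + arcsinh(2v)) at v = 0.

4*v^3/3 - 2*v^2 + 2*v

Compose series: expand the inner function first, then feed it into the outer expansion.
p(0) = 0
p′(0) = 2
p′′(0) = -4
p′′′(0) = 8
The Taylor polynomial is Σ p^(k)(0)/k! · v^k.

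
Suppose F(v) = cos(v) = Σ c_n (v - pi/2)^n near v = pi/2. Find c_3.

1/6

Use the known series and substitute for the argument.
[(v - pi/2)^0] = 0;  [(v - pi/2)^1] = -1;  [(v - pi/2)^2] = 0;  [(v - pi/2)^3] = 1/6.
So c_3 = F′′′(pi/2)/3! = 1/6.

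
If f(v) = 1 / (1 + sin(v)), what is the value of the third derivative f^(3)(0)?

-5

Expand as Σ (-1)^k u^k with u equal to the inner function's series.
From the series, [v^3] f = -5/6; multiply by 3! = 6 to get -5.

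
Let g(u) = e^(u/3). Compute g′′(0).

The coefficient of u^2 in the expansion is 1/18, so g′′(0) = 2! * (1/18) = 1/9.

1/9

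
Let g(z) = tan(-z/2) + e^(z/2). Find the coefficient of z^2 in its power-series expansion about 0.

Combine the two series term by term.
g(0) = 1
g′(0) = 0
g′′(0) = 1/4
The Taylor polynomial is Σ g^(k)(0)/k! · z^k.

1/8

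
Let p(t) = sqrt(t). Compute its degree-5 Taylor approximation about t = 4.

7*(t - 4)^5/131072 - 5*(t - 4)^4/16384 + (t - 4)^3/512 - (t - 4)^2/64 + (t - 4)/4 + 2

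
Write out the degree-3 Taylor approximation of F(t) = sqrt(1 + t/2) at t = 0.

Differentiate repeatedly and evaluate at the center.

t^3/128 - t^2/32 + t/4 + 1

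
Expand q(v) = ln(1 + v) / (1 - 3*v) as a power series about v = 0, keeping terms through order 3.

Expand 1/(denominator) as a geometric series and multiply by the numerator's series.

47*v^3/6 + 5*v^2/2 + v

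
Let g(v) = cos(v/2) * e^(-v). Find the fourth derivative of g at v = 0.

-7/16

Multiply the two series term by term and collect like powers.
From the series, [v^4] g = -7/384; multiply by 4! = 24 to get -7/16.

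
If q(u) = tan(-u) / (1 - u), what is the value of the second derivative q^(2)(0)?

-2

Expand each factor separately, then convolve coefficients.
The coefficient of u^2 in the expansion is -1, so q′′(0) = 2! * (-1) = -2.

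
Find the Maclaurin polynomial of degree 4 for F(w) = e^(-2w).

[w^0] = 1;  [w^1] = -2;  [w^2] = 2;  [w^3] = -4/3;  [w^4] = 2/3.

2*w^4/3 - 4*w^3/3 + 2*w^2 - 2*w + 1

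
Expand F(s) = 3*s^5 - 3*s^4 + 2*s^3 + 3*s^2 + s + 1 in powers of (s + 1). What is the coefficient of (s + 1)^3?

44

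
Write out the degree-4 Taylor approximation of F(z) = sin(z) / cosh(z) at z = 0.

-2*z^3/3 + z

Divide the numerator series by the denominator series (power-series long division).
F(0) = 0
F′(0) = 1
F′′(0) = 0
F′′′(0) = -4
F^(4)(0) = 0
Then c_k = F^(k)(0)/k! gives each Taylor coefficient.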